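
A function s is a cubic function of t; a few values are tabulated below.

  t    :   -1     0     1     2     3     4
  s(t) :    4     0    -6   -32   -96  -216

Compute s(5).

-410

First differences: -4, -6, -26, -64, -120. Second differences: -2, -20, -38, -56. Third differences: -18, -18, -18.
Level-3 differences are constant, so s has degree 3.
Fitting a degree-3 polynomial gives s(t) = -3t³ - t² - 2t.
Then s(5) = -410.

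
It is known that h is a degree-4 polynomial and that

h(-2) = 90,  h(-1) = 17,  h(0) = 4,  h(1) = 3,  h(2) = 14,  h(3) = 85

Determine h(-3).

First differences: -73, -13, -1, 11, 71. Second differences: 60, 12, 12, 60. Third differences: -48, 0, 48. Fourth differences: 48, 48.
Level-4 differences are constant, so h has degree 4.
Fitting a degree-4 polynomial gives h(x) = 2x^4 - 4x³ + 4x² - 3x + 4.
Then h(-3) = 319.

319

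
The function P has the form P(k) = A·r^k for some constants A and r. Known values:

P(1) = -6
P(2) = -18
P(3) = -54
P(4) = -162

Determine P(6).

Consecutive ratio: -18/(-6) = 3, and -54/(-18) = 3, so r = 3.
Then A·3^1 = -6 gives A = -2, and P(k) = -2·3^k.
P(6) = -2·3^6 = -1458.

-1458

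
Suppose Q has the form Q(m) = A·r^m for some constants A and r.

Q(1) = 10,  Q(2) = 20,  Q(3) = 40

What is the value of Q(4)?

Consecutive ratio: 20/10 = 2, and 40/20 = 2, so r = 2.
Then A·2^1 = 10 gives A = 5, and Q(m) = 5·2^m.
Q(4) = 5·2^4 = 80.

80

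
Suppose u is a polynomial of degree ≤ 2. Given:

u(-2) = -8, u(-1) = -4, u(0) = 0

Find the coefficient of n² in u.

0

First differences: 4, 4.
Level-1 differences are constant, so u has degree 1.
Fitting a degree-1 polynomial gives u(n) = 4n.
The coefficient of n² is 0.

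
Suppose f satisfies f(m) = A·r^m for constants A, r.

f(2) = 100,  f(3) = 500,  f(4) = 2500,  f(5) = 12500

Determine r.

5

Consecutive ratio: 500/100 = 5, and 2500/500 = 5, so r = 5.
Then A·5^2 = 100 gives A = 4, and f(m) = 4·5^m.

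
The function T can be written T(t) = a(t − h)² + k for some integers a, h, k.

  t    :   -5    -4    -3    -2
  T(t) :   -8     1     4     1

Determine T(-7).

First differences 9, 3, -3; second difference -6 = 2a, so a = -3.
Expanding, the t-coefficient is −2ah = 6h; matching it to the data gives h = -3, and then k = 4.
So T(t) = -3(t + 3)² + 4.
T(-7) = -3·(-4)² + 4 = -44.

-44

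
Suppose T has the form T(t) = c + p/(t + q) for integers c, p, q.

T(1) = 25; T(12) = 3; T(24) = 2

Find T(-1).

-23

(T(t) − c)(t + q) = p for each data point; the three points give a linear system in c and q, then p follows.
Solving: c = 1, q = 0, p = 24, so T(t) = 1 + 24/(t + 0).
Then T(-1) = 1 + 24/(-1) = -23.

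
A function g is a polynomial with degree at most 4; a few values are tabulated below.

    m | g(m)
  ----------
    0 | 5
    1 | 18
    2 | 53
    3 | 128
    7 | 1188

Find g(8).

Write g(m) = am^4 + bm³ + cm² + dm + e; the 5 given values yield a linear system in the 5 coefficients.
Solving, the leading coefficient vanishes, and g(m) = 3m³ + 2m² + 8m + 5.
Then g(8) = 1733.

1733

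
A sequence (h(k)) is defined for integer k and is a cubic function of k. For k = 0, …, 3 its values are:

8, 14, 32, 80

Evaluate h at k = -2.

Write h(k) = ak³ + bk² + ck + d; the 4 given values yield a linear system in the 4 coefficients.
Solving, h(k) = 3k³ - 3k² + 6k + 8.
Then h(-2) = -40.

-40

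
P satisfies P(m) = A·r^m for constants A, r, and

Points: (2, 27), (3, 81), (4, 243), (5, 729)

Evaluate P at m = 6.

Consecutive ratio: 81/27 = 3, and 243/81 = 3, so r = 3.
Then A·3^2 = 27 gives A = 3, and P(m) = 3·3^m.
P(6) = 3·3^6 = 2187.

2187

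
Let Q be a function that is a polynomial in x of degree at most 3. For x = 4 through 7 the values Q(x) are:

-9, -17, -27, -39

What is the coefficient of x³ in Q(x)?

0

First differences: -8, -10, -12. Second differences: -2, -2.
Level-2 differences are constant, so Q has degree 2.
Fitting a degree-2 polynomial gives Q(x) = -x² + x + 3.
The coefficient of x³ is 0.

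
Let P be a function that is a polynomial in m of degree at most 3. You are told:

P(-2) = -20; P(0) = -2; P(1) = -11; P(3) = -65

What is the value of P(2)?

Write P(m) = am³ + bm² + cm + d; the 4 given values yield a linear system in the 4 coefficients.
Solving, the leading coefficient vanishes, and P(m) = -6m² - 3m - 2.
Then P(2) = -32.

-32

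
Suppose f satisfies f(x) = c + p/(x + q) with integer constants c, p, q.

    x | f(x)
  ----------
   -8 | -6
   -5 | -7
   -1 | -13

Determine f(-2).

-10

(f(x) − c)(x + q) = p for each data point; the three points give a linear system in c and q, then p follows.
Solving: c = -4, q = -1, p = 18, so f(x) = -4 + 18/(x − 1).
Then f(-2) = -4 + 18/(-3) = -10.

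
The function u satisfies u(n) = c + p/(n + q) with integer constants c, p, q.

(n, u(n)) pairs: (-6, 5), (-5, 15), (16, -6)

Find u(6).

(u(n) − c)(n + q) = p for each data point; the three points give a linear system in c and q, then p follows.
Solving: c = -5, q = 4, p = -20, so u(n) = -5 − 20/(n + 4).
Then u(6) = -5 − 20/10 = -7.

-7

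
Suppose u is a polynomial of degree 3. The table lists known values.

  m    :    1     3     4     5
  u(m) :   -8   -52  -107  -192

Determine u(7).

Write u(m) = am³ + bm² + cm + d; the 4 given values yield a linear system in the 4 coefficients.
Solving, u(m) = -m³ - 3m² + 3m - 7.
Then u(7) = -476.

-476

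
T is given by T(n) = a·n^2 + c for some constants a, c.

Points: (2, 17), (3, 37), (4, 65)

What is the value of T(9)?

325

From T(2) = 17 and T(3) = 37: 4a + c = 17 and 9a + c = 37.
Subtracting: 5a = 20, so a = 4; then c = 17 − 4·4 = 1.
So T(n) = 4n² + 1, and T(9) = 325.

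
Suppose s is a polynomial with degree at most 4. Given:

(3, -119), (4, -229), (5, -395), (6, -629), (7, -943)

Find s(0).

-5

Write s(k) = ak^4 + bk³ + ck² + dk + e; the 5 given values yield a linear system in the 5 coefficients.
Solving, the leading coefficient vanishes, and s(k) = -2k³ - 4k² - 8k - 5.
Then s(0) = -5.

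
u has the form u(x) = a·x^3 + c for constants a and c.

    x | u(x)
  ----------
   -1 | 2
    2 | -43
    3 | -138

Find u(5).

-628

From u(-1) = 2 and u(2) = -43: -1a + c = 2 and 8a + c = -43.
Subtracting: 9a = -45, so a = -5; then c = 2 − (-5)·(-1) = -3.
So u(x) = -5x³ − 3, and u(5) = -628.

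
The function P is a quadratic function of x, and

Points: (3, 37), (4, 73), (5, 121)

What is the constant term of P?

1

Write P(x) = ax² + bx + c; the 3 given values yield a linear system in the 3 coefficients.
Solving, P(x) = 6x² - 6x + 1.
The constant term is P(0) = 1.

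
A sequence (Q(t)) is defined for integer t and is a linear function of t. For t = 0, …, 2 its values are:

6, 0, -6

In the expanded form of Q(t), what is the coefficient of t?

-6

First differences: -6, -6.
Level-1 differences are constant, so Q has degree 1.
Fitting a degree-1 polynomial gives Q(t) = -6t + 6.
The coefficient of t is -6.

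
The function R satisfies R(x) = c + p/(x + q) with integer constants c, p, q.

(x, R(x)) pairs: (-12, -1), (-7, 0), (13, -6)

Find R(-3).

(R(x) − c)(x + q) = p for each data point; the three points give a linear system in c and q, then p follows.
Solving: c = -3, q = -3, p = -30, so R(x) = -3 − 30/(x − 3).
Then R(-3) = -3 − 30/(-6) = 2.

2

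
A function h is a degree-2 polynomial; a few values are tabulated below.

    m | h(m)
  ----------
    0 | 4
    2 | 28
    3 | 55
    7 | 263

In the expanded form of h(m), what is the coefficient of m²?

Write h(m) = am² + bm + c; the 4 given values yield a linear system in the 3 coefficients.
Solving, h(m) = 5m² + 2m + 4.
The coefficient of m² is 5.

5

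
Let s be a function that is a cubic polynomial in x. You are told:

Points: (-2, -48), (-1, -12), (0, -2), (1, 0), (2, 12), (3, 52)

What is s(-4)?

-270

First differences: 36, 10, 2, 12, 40. Second differences: -26, -8, 10, 28. Third differences: 18, 18, 18.
Level-3 differences are constant, so s has degree 3.
Fitting a degree-3 polynomial gives s(x) = 3x³ - 4x² + 3x - 2.
Then s(-4) = -270.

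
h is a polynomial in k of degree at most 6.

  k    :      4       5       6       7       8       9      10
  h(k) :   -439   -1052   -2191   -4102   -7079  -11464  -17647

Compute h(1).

-16

First differences: -613, -1139, -1911, -2977, -4385, -6183. Second differences: -526, -772, -1066, -1408, -1798. Third differences: -246, -294, -342, -390. Fourth differences: -48, -48, -48.
Level-4 differences are constant, so h has degree 4.
Fitting a degree-4 polynomial gives h(k) = -2k^4 + 3k³ - 6k² - 4k - 7.
Then h(1) = -16.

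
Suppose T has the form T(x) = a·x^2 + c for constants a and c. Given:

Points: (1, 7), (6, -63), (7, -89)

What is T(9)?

-153

From T(1) = 7 and T(6) = -63: 1a + c = 7 and 36a + c = -63.
Subtracting: 35a = -70, so a = -2; then c = 7 − (-2)·1 = 9.
So T(x) = -2x² + 9, and T(9) = -153.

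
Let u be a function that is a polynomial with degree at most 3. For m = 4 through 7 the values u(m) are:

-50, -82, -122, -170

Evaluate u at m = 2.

First differences: -32, -40, -48. Second differences: -8, -8.
Level-2 differences are constant, so u has degree 2.
Fitting a degree-2 polynomial gives u(m) = -4m² + 4m - 2.
Then u(2) = -10.

-10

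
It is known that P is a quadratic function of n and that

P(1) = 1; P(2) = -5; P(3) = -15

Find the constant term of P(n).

3

Write P(n) = an² + bn + c; the 3 given values yield a linear system in the 3 coefficients.
Solving, P(n) = -2n² + 3.
The constant term is P(0) = 3.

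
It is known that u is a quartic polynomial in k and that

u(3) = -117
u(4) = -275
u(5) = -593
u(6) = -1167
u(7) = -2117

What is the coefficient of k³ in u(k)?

2

Write u(k) = ak^4 + bk³ + ck² + dk + e; the 5 given values yield a linear system in the 5 coefficients.
Solving, u(k) = -k^4 + 2k³ - 7k² - 8k - 3.
The coefficient of k³ is 2.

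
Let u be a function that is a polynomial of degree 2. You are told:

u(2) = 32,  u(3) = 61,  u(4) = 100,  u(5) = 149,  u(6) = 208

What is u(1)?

First differences: 29, 39, 49, 59. Second differences: 10, 10, 10.
Level-2 differences are constant, so u has degree 2.
Fitting a degree-2 polynomial gives u(t) = 5t² + 4t + 4.
Then u(1) = 13.

13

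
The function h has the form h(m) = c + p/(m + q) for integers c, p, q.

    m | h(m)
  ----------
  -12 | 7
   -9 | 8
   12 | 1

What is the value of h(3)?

-8

(h(m) − c)(m + q) = p for each data point; the three points give a linear system in c and q, then p follows.
Solving: c = 4, q = 0, p = -36, so h(m) = 4 − 36/(m + 0).
Then h(3) = 4 − 36/3 = -8.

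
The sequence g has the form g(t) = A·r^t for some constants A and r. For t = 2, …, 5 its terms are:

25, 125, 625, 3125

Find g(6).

15625

Consecutive ratio: 125/25 = 5, and 625/125 = 5, so r = 5.
Then A·5^2 = 25 gives A = 1, and g(t) = 1·5^t.
g(6) = 1·5^6 = 15625.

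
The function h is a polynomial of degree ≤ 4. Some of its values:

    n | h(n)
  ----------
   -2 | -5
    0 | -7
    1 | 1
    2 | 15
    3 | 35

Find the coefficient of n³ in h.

0

Write h(n) = an^4 + bn³ + cn² + dn + e; the 5 given values yield a linear system in the 5 coefficients.
Solving, the top 2 coefficients vanish, and h(n) = 3n² + 5n - 7.
The coefficient of n³ is 0.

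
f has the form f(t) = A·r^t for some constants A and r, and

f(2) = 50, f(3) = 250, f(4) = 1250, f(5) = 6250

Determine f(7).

156250

Consecutive ratio: 250/50 = 5, and 1250/250 = 5, so r = 5.
Then A·5^2 = 50 gives A = 2, and f(t) = 2·5^t.
f(7) = 2·5^7 = 156250.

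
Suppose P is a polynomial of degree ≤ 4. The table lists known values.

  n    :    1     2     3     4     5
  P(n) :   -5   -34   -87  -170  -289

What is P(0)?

6

First differences: -29, -53, -83, -119. Second differences: -24, -30, -36. Third differences: -6, -6.
Level-3 differences are constant, so P has degree 3.
Fitting a degree-3 polynomial gives P(n) = -n³ - 6n² - 4n + 6.
Then P(0) = 6.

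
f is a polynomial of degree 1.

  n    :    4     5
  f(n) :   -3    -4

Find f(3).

Write f(n) = an + b; the 2 given values yield a linear system in the 2 coefficients.
Solving, f(n) = -n + 1.
Then f(3) = -2.

-2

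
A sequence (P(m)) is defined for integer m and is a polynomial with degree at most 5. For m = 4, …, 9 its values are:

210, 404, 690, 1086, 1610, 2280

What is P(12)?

First differences: 194, 286, 396, 524, 670. Second differences: 92, 110, 128, 146. Third differences: 18, 18, 18.
Level-3 differences are constant, so P has degree 3.
Fitting a degree-3 polynomial gives P(m) = 3m³ + m² + 2m - 6.
Then P(12) = 5346.

5346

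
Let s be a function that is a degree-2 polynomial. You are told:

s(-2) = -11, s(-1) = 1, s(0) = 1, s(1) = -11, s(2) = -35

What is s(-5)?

-119

Write s(n) = an² + bn + c; the 5 given values yield a linear system in the 3 coefficients.
Solving, s(n) = -6n² - 6n + 1.
Then s(-5) = -119.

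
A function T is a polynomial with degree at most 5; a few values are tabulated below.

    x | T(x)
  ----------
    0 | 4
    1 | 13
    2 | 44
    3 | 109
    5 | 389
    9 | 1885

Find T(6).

Write T(x) = ax^5 + bx^4 + cx³ + dx² + ex + p; the 6 given values yield a linear system in the 6 coefficients.
Solving, the top 2 coefficients vanish, and T(x) = 2x³ + 5x² + 2x + 4.
Then T(6) = 628.

628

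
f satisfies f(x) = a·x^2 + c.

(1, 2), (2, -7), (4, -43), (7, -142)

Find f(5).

-70

From f(1) = 2 and f(2) = -7: 1a + c = 2 and 4a + c = -7.
Subtracting: 3a = -9, so a = -3; then c = 2 − (-3)·1 = 5.
So f(x) = -3x² + 5, and f(5) = -70.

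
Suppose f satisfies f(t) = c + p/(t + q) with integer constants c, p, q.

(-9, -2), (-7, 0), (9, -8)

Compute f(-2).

-30

(f(t) − c)(t + q) = p for each data point; the three points give a linear system in c and q, then p follows.
Solving: c = -6, q = 3, p = -24, so f(t) = -6 − 24/(t + 3).
Then f(-2) = -6 − 24/1 = -30.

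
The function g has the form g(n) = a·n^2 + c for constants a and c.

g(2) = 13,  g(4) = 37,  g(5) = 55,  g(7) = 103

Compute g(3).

23

From g(2) = 13 and g(4) = 37: 4a + c = 13 and 16a + c = 37.
Subtracting: 12a = 24, so a = 2; then c = 13 − 2·4 = 5.
So g(n) = 2n² + 5, and g(3) = 23.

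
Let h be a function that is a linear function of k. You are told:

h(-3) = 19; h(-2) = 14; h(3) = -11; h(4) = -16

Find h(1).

Write h(k) = ak + b; the 4 given values yield a linear system in the 2 coefficients.
Solving, h(k) = -5k + 4.
Then h(1) = -1.

-1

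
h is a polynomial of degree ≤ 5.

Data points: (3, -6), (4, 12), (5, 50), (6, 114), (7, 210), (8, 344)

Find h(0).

0

First differences: 18, 38, 64, 96, 134. Second differences: 20, 26, 32, 38. Third differences: 6, 6, 6.
Level-3 differences are constant, so h has degree 3.
Fitting a degree-3 polynomial gives h(n) = n³ - 2n² - 5n.
Then h(0) = 0.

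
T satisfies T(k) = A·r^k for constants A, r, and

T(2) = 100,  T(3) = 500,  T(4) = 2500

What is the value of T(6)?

Consecutive ratio: 500/100 = 5, and 2500/500 = 5, so r = 5.
Then A·5^2 = 100 gives A = 4, and T(k) = 4·5^k.
T(6) = 4·5^6 = 62500.

62500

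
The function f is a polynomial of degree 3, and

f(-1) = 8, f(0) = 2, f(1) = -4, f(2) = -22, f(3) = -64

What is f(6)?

-454

First differences: -6, -6, -18, -42. Second differences: 0, -12, -24. Third differences: -12, -12.
Level-3 differences are constant, so f has degree 3.
Fitting a degree-3 polynomial gives f(k) = -2k³ - 4k + 2.
Then f(6) = -454.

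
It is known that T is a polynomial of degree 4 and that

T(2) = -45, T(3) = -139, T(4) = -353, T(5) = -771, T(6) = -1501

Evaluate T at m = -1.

-3

Write T(m) = am^4 + bm³ + cm² + dm + e; the 5 given values yield a linear system in the 5 coefficients.
Solving, T(m) = -m^4 - 5m² - 4m - 1.
Then T(-1) = -3.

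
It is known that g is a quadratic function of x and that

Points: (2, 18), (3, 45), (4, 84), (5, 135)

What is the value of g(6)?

First differences: 27, 39, 51. Second differences: 12, 12.
Level-2 differences are constant, so g has degree 2.
Fitting a degree-2 polynomial gives g(x) = 6x² - 3x.
Then g(6) = 198.

198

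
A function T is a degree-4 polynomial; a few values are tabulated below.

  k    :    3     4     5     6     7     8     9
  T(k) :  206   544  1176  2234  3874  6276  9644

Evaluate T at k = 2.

Write T(k) = ak^4 + bk³ + ck² + dk + e; the 7 given values yield a linear system in the 5 coefficients.
Solving, T(k) = k^4 + 4k³ + 2k² + k - 4.
Then T(2) = 54.

54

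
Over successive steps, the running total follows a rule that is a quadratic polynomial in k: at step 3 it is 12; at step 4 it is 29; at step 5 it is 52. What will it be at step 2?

Write the value at k as s(k).
Write s(k) = ak² + bk + c; the 3 given values yield a linear system in the 3 coefficients.
Solving, s(k) = 3k² - 4k - 3.
Then s(2) = 1.

1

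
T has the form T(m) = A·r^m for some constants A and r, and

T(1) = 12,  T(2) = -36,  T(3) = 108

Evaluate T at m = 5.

972

Consecutive ratio: -36/12 = -3, and 108/(-36) = -3, so r = -3.
Then A·(-3)^1 = 12 gives A = -4, and T(m) = -4·(-3)^m.
T(5) = -4·(-3)^5 = 972.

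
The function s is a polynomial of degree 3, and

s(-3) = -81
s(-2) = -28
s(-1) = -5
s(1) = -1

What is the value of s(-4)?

-176

Write s(n) = an³ + bn² + cn + d; the 4 given values yield a linear system in the 4 coefficients.
Solving, s(n) = 2n³ - 3n².
Then s(-4) = -176.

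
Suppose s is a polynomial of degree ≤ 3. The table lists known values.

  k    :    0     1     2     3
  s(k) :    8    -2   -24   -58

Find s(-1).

First differences: -10, -22, -34. Second differences: -12, -12.
Level-2 differences are constant, so s has degree 2.
Fitting a degree-2 polynomial gives s(k) = -6k² - 4k + 8.
Then s(-1) = 6.

6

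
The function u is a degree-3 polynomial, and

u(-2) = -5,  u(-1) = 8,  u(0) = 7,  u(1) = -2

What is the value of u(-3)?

Write u(t) = at³ + bt² + ct + d; the 4 given values yield a linear system in the 4 coefficients.
Solving, u(t) = t³ - 4t² - 6t + 7.
Then u(-3) = -38.

-38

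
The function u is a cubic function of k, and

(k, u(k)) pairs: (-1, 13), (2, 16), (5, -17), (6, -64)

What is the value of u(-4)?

Write u(k) = ak³ + bk² + ck + d; the 4 given values yield a linear system in the 4 coefficients.
Solving, u(k) = -k³ + 4k² + 8.
Then u(-4) = 136.

136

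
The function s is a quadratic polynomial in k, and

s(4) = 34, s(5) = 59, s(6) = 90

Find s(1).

-5

Write s(k) = ak² + bk + c; the 3 given values yield a linear system in the 3 coefficients.
Solving, s(k) = 3k² - 2k - 6.
Then s(1) = -5.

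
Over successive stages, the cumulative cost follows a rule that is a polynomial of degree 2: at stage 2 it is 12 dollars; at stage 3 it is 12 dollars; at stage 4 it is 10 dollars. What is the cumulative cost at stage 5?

6

Write the value at k as s(k).
Write s(k) = ak² + bk + c; the 3 given values yield a linear system in the 3 coefficients.
Solving, s(k) = -k² + 5k + 6.
Then s(5) = 6.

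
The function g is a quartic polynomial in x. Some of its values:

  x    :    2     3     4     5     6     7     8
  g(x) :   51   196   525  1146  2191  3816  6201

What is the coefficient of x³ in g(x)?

4

First differences: 145, 329, 621, 1045, 1625, 2385. Second differences: 184, 292, 424, 580, 760. Third differences: 108, 132, 156, 180. Fourth differences: 24, 24, 24.
Level-4 differences are constant, so g has degree 4.
Fitting a degree-4 polynomial gives g(x) = x^4 + 4x³ + x² - x + 1.
The coefficient of x³ is 4.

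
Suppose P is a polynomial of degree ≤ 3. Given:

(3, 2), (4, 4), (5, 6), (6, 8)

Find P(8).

12

First differences: 2, 2, 2.
Level-1 differences are constant, so P has degree 1.
Fitting a degree-1 polynomial gives P(k) = 2k - 4.
Then P(8) = 12.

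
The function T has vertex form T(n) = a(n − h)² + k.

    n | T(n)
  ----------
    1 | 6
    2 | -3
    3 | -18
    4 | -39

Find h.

0

First differences -9, -15, -21; second difference -6 = 2a, so a = -3.
Expanding, the n-coefficient is −2ah = 6h; matching it to the data gives h = 0, and then k = 9.
So T(n) = -3(n + 0)² + 9.
Hence h = 0.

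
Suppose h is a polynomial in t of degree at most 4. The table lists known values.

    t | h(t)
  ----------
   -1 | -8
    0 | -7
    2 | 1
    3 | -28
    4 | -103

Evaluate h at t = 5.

-242

Write h(t) = at^4 + bt³ + ct² + dt + e; the 5 given values yield a linear system in the 5 coefficients.
Solving, the leading coefficient vanishes, and h(t) = -3t³ + 4t² + 8t - 7.
Then h(5) = -242.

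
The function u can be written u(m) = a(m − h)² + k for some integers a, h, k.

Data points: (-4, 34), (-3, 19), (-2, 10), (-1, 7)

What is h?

First differences -15, -9, -3; second difference 6 = 2a, so a = 3.
Expanding, the m-coefficient is −2ah = -6h; matching it to the data gives h = -1, and then k = 7.
So u(m) = 3(m + 1)² + 7.
Hence h = -1.

-1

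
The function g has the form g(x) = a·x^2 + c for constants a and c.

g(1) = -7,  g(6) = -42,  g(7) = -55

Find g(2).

From g(1) = -7 and g(6) = -42: 1a + c = -7 and 36a + c = -42.
Subtracting: 35a = -35, so a = -1; then c = -7 − (-1)·1 = -6.
So g(x) = -1x² − 6, and g(2) = -10.

-10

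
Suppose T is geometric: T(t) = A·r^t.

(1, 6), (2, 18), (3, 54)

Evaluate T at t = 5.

486

Consecutive ratio: 18/6 = 3, and 54/18 = 3, so r = 3.
Then A·3^1 = 6 gives A = 2, and T(t) = 2·3^t.
T(5) = 2·3^5 = 486.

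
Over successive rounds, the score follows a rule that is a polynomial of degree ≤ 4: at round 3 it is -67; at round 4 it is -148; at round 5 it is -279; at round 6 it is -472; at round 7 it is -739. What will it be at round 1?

-7

Write the value at t as P(t).
Write P(t) = at^4 + bt³ + ct² + dt + e; the 5 given values yield a linear system in the 5 coefficients.
Solving, the leading coefficient vanishes, and P(t) = -2t³ - t² - 4.
Then P(1) = -7.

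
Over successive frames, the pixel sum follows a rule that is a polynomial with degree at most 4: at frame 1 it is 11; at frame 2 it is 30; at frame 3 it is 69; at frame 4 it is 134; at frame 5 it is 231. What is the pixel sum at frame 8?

Write the value at x as Q(x).
First differences: 19, 39, 65, 97. Second differences: 20, 26, 32. Third differences: 6, 6.
Level-3 differences are constant, so Q has degree 3.
Fitting a degree-3 polynomial gives Q(x) = x³ + 4x² + 6.
Then Q(8) = 774.

774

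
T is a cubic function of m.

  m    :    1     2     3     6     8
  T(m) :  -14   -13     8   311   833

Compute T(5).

Write T(m) = am³ + bm² + cm + d; the 5 given values yield a linear system in the 4 coefficients.
Solving, T(m) = 2m³ - 2m² - 7m - 7.
Then T(5) = 158.

158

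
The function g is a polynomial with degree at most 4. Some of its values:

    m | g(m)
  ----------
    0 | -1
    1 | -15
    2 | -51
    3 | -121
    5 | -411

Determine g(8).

-1401

Write g(m) = am^4 + bm³ + cm² + dm + e; the 5 given values yield a linear system in the 5 coefficients.
Solving, the leading coefficient vanishes, and g(m) = -2m³ - 5m² - 7m - 1.
Then g(8) = -1401.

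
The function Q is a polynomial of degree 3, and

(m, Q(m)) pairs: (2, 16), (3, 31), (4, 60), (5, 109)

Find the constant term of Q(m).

Write Q(m) = am³ + bm² + cm + d; the 4 given values yield a linear system in the 4 coefficients.
Solving, Q(m) = m³ - 2m² + 6m + 4.
The constant term is Q(0) = 4.

4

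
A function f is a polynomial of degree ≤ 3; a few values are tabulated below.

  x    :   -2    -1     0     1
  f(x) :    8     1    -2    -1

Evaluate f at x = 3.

Write f(x) = ax³ + bx² + cx + d; the 4 given values yield a linear system in the 4 coefficients.
Solving, the leading coefficient vanishes, and f(x) = 2x² - x - 2.
Then f(3) = 13.

13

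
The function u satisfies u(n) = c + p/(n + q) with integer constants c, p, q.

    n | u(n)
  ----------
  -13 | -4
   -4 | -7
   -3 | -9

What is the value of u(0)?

9

(u(n) − c)(n + q) = p for each data point; the three points give a linear system in c and q, then p follows.
Solving: c = -3, q = 1, p = 12, so u(n) = -3 + 12/(n + 1).
Then u(0) = -3 + 12/1 = 9.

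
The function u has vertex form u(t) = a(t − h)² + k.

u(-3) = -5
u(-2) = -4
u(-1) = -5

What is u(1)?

First differences 1, -1; second difference -2 = 2a, so a = -1.
Expanding, the t-coefficient is −2ah = 2h; matching it to the data gives h = -2, and then k = -4.
So u(t) = -1(t + 2)² − 4.
u(1) = -1·3² − 4 = -13.

-13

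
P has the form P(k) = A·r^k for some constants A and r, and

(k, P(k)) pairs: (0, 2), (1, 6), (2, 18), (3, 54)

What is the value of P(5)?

Consecutive ratio: 6/2 = 3, and 18/6 = 3, so r = 3.
Then A·3^0 = 2 gives A = 2, and P(k) = 2·3^k.
P(5) = 2·3^5 = 486.

486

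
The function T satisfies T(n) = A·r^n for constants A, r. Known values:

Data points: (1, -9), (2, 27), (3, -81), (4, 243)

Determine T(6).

2187

Consecutive ratio: 27/(-9) = -3, and -81/27 = -3, so r = -3.
Then A·(-3)^1 = -9 gives A = 3, and T(n) = 3·(-3)^n.
T(6) = 3·(-3)^6 = 2187.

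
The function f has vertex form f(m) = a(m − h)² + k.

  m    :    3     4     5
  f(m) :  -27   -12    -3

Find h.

6

First differences 15, 9; second difference -6 = 2a, so a = -3.
Expanding, the m-coefficient is −2ah = 6h; matching it to the data gives h = 6, and then k = 0.
So f(m) = -3(m − 6)² + 0.
Hence h = 6.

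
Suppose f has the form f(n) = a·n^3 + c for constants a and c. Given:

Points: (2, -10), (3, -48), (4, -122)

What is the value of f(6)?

-426

From f(2) = -10 and f(3) = -48: 8a + c = -10 and 27a + c = -48.
Subtracting: 19a = -38, so a = -2; then c = -10 − (-2)·8 = 6.
So f(n) = -2n³ + 6, and f(6) = -426.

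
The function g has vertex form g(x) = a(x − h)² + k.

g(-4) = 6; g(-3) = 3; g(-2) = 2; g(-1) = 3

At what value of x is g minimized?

-2

First differences -3, -1, 1; second difference 2 = 2a, so a = 1.
Expanding, the x-coefficient is −2ah = -2h; matching it to the data gives h = -2, and then k = 2.
So g(x) = 1(x + 2)² + 2.
Hence h = -2.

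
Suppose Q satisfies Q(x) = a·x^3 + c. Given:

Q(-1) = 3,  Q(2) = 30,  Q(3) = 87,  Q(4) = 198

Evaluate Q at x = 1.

9

From Q(-1) = 3 and Q(2) = 30: -1a + c = 3 and 8a + c = 30.
Subtracting: 9a = 27, so a = 3; then c = 3 − 3·(-1) = 6.
So Q(x) = 3x³ + 6, and Q(1) = 9.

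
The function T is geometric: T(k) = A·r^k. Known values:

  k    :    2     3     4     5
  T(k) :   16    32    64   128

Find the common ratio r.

2

Consecutive ratio: 32/16 = 2, and 64/32 = 2, so r = 2.
Then A·2^2 = 16 gives A = 4, and T(k) = 4·2^k.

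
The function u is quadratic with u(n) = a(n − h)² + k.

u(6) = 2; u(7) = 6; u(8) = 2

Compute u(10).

-30

First differences 4, -4; second difference -8 = 2a, so a = -4.
Expanding, the n-coefficient is −2ah = 8h; matching it to the data gives h = 7, and then k = 6.
So u(n) = -4(n − 7)² + 6.
u(10) = -4·3² + 6 = -30.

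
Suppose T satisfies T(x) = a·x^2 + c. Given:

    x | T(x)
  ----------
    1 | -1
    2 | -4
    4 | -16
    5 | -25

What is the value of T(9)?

From T(1) = -1 and T(2) = -4: 1a + c = -1 and 4a + c = -4.
Subtracting: 3a = -3, so a = -1; then c = -1 − (-1)·1 = 0.
So T(x) = -1x² + 0, and T(9) = -81.

-81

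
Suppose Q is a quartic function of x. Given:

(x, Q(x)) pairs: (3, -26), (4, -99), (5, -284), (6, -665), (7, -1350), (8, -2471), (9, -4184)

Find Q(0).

First differences: -73, -185, -381, -685, -1121, -1713. Second differences: -112, -196, -304, -436, -592. Third differences: -84, -108, -132, -156. Fourth differences: -24, -24, -24.
Level-4 differences are constant, so Q has degree 4.
Fitting a degree-4 polynomial gives Q(x) = -x^4 + 4x³ - 7x² + 3x + 1.
Then Q(0) = 1.

1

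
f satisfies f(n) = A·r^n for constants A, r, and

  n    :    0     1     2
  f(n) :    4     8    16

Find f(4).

64

Consecutive ratio: 8/4 = 2, and 16/8 = 2, so r = 2.
Then A·2^0 = 4 gives A = 4, and f(n) = 4·2^n.
f(4) = 4·2^4 = 64.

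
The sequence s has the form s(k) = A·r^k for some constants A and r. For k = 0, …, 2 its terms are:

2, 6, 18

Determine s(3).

Consecutive ratio: 6/2 = 3, and 18/6 = 3, so r = 3.
Then A·3^0 = 2 gives A = 2, and s(k) = 2·3^k.
s(3) = 2·3^3 = 54.

54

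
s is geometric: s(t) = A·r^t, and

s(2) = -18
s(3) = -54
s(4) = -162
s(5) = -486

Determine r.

Consecutive ratio: -54/(-18) = 3, and -162/(-54) = 3, so r = 3.
Then A·3^2 = -18 gives A = -2, and s(t) = -2·3^t.

3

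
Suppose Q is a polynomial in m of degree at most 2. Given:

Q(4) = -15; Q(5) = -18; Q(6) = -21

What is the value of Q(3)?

First differences: -3, -3.
Level-1 differences are constant, so Q has degree 1.
Fitting a degree-1 polynomial gives Q(m) = -3m - 3.
Then Q(3) = -12.

-12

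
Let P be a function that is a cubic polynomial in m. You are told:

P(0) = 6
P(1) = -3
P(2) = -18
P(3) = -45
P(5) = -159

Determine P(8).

Write P(m) = am³ + bm² + cm + d; the 5 given values yield a linear system in the 4 coefficients.
Solving, P(m) = -m³ - 8m + 6.
Then P(8) = -570.

-570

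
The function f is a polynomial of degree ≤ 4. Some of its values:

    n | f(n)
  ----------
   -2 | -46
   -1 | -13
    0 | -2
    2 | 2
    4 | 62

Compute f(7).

467

Write f(n) = an^4 + bn³ + cn² + dn + e; the 5 given values yield a linear system in the 5 coefficients.
Solving, the leading coefficient vanishes, and f(n) = 2n³ - 5n² + 4n - 2.
Then f(7) = 467.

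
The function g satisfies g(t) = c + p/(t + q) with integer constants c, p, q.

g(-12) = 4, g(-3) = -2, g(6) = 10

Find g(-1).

-18

(g(t) − c)(t + q) = p for each data point; the three points give a linear system in c and q, then p follows.
Solving: c = 6, q = 0, p = 24, so g(t) = 6 + 24/(t + 0).
Then g(-1) = 6 + 24/(-1) = -18.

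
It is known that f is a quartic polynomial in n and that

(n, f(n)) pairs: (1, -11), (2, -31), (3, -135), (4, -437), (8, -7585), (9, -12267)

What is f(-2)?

-35

Write f(n) = an^4 + bn³ + cn² + dn + e; the 6 given values yield a linear system in the 5 coefficients.
Solving, f(n) = -2n^4 + n³ + 2n² - 3n - 9.
Then f(-2) = -35.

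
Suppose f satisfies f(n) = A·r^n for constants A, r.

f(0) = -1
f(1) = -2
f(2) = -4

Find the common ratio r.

Consecutive ratio: -2/(-1) = 2, and -4/(-2) = 2, so r = 2.
Then A·2^0 = -1 gives A = -1, and f(n) = -1·2^n.

2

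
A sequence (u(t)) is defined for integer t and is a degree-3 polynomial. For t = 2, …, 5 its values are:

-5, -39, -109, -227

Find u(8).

Write u(t) = at³ + bt² + ct + d; the 4 given values yield a linear system in the 4 coefficients.
Solving, u(t) = -2t³ + 4t + 3.
Then u(8) = -989.

-989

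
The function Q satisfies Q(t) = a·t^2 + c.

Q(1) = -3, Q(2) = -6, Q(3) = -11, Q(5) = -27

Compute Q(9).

From Q(1) = -3 and Q(2) = -6: 1a + c = -3 and 4a + c = -6.
Subtracting: 3a = -3, so a = -1; then c = -3 − (-1)·1 = -2.
So Q(t) = -1t² − 2, and Q(9) = -83.

-83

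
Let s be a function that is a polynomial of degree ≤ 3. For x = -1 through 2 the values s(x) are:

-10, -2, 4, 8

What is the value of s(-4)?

First differences: 8, 6, 4. Second differences: -2, -2.
Level-2 differences are constant, so s has degree 2.
Fitting a degree-2 polynomial gives s(x) = -x² + 7x - 2.
Then s(-4) = -46.

-46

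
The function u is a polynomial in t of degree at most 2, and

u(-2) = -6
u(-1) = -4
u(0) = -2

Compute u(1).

First differences: 2, 2.
Level-1 differences are constant, so u has degree 1.
Extending the table by one column gives the next first difference 2, so u(1) = -2 + 2 = 0.

0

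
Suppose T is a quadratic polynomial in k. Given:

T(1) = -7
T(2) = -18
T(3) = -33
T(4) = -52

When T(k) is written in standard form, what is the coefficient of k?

-5

First differences: -11, -15, -19. Second differences: -4, -4.
Level-2 differences are constant, so T has degree 2.
Fitting a degree-2 polynomial gives T(k) = -2k² - 5k.
The coefficient of k is -5.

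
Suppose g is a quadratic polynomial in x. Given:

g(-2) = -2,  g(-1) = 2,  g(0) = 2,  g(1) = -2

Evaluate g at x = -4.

-22

Write g(x) = ax² + bx + c; the 4 given values yield a linear system in the 3 coefficients.
Solving, g(x) = -2x² - 2x + 2.
Then g(-4) = -22.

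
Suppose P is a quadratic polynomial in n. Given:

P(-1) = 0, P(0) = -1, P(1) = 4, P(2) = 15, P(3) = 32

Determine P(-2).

First differences: -1, 5, 11, 17. Second differences: 6, 6, 6.
Level-2 differences are constant, so P has degree 2.
Fitting a degree-2 polynomial gives P(n) = 3n² + 2n - 1.
Then P(-2) = 7.

7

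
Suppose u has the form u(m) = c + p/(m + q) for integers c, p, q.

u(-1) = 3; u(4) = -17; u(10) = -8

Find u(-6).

-2

(u(m) − c)(m + q) = p for each data point; the three points give a linear system in c and q, then p follows.
Solving: c = -5, q = -2, p = -24, so u(m) = -5 − 24/(m − 2).
Then u(-6) = -5 − 24/(-8) = -2.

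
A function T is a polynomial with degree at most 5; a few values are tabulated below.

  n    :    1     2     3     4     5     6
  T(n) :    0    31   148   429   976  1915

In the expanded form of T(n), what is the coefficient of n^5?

0

First differences: 31, 117, 281, 547, 939. Second differences: 86, 164, 266, 392. Third differences: 78, 102, 126. Fourth differences: 24, 24.
Level-4 differences are constant, so T has degree 4.
Fitting a degree-4 polynomial gives T(n) = n^4 + 3n³ - 5n + 1.
The coefficient of n^5 is 0.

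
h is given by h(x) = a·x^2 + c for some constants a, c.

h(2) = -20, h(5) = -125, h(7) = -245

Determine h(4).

-80

From h(2) = -20 and h(5) = -125: 4a + c = -20 and 25a + c = -125.
Subtracting: 21a = -105, so a = -5; then c = -20 − (-5)·4 = 0.
So h(x) = -5x² + 0, and h(4) = -80.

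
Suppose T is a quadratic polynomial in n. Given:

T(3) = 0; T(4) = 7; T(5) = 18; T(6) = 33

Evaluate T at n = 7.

Write T(n) = an² + bn + c; the 4 given values yield a linear system in the 3 coefficients.
Solving, T(n) = 2n² - 7n + 3.
Then T(7) = 52.

52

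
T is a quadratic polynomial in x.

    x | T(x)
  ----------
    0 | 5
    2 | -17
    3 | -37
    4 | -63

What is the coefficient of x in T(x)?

Write T(x) = ax² + bx + c; the 4 given values yield a linear system in the 3 coefficients.
Solving, T(x) = -3x² - 5x + 5.
The coefficient of x is -5.

-5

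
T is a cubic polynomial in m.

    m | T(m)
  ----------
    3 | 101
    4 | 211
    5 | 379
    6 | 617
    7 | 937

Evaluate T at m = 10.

2509

First differences: 110, 168, 238, 320. Second differences: 58, 70, 82. Third differences: 12, 12.
Level-3 differences are constant, so T has degree 3.
Fitting a degree-3 polynomial gives T(m) = 2m³ + 5m² + m - 1.
Then T(10) = 2509.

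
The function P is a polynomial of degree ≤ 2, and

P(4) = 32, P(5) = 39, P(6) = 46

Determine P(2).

18

First differences: 7, 7.
Level-1 differences are constant, so P has degree 1.
Fitting a degree-1 polynomial gives P(n) = 7n + 4.
Then P(2) = 18.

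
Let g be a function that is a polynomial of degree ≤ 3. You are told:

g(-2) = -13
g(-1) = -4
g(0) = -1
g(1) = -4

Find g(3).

-28

First differences: 9, 3, -3. Second differences: -6, -6.
Level-2 differences are constant, so g has degree 2.
Fitting a degree-2 polynomial gives g(k) = -3k² - 1.
Then g(3) = -28.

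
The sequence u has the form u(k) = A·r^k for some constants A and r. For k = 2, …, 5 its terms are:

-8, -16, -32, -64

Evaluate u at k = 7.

-256

Consecutive ratio: -16/(-8) = 2, and -32/(-16) = 2, so r = 2.
Then A·2^2 = -8 gives A = -2, and u(k) = -2·2^k.
u(7) = -2·2^7 = -256.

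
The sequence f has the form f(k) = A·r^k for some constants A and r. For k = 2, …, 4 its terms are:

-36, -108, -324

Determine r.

3

Consecutive ratio: -108/(-36) = 3, and -324/(-108) = 3, so r = 3.
Then A·3^2 = -36 gives A = -4, and f(k) = -4·3^k.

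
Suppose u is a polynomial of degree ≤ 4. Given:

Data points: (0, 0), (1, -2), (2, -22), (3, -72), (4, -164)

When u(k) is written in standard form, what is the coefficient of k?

3

First differences: -2, -20, -50, -92. Second differences: -18, -30, -42. Third differences: -12, -12.
Level-3 differences are constant, so u has degree 3.
Fitting a degree-3 polynomial gives u(k) = -2k³ - 3k² + 3k.
The coefficient of k is 3.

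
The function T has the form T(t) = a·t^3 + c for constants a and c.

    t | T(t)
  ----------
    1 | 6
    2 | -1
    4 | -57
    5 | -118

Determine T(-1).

From T(1) = 6 and T(2) = -1: 1a + c = 6 and 8a + c = -1.
Subtracting: 7a = -7, so a = -1; then c = 6 − (-1)·1 = 7.
So T(t) = -1t³ + 7, and T(-1) = 8.

8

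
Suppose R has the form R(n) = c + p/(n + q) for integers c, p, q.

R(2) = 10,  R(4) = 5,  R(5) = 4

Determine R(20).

(R(n) − c)(n + q) = p for each data point; the three points give a linear system in c and q, then p follows.
Solving: c = 0, q = 0, p = 20, so R(n) = 20/(n + 0).
Then R(20) = 0 + 20/20 = 1.

1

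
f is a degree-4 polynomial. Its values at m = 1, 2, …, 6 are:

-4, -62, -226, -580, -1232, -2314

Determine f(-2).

14

First differences: -58, -164, -354, -652, -1082. Second differences: -106, -190, -298, -430. Third differences: -84, -108, -132. Fourth differences: -24, -24.
Level-4 differences are constant, so f has degree 4.
Fitting a degree-4 polynomial gives f(m) = -m^4 - 4m³ - 4m² - 3m + 8.
Then f(-2) = 14.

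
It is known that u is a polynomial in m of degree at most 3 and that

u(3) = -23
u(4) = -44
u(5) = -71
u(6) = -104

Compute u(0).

4

First differences: -21, -27, -33. Second differences: -6, -6.
Level-2 differences are constant, so u has degree 2.
Fitting a degree-2 polynomial gives u(m) = -3m² + 4.
Then u(0) = 4.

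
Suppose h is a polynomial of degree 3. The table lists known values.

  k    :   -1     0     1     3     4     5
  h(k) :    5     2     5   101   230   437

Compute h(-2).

-4

Write h(k) = ak³ + bk² + ck + d; the 6 given values yield a linear system in the 4 coefficients.
Solving, h(k) = 3k³ + 3k² - 3k + 2.
Then h(-2) = -4.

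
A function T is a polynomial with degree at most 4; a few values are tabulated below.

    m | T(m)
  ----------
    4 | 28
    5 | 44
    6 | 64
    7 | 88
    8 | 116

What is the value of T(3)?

Write T(m) = am^4 + bm³ + cm² + dm + e; the 5 given values yield a linear system in the 5 coefficients.
Solving, the top 2 coefficients vanish, and T(m) = 2m² - 2m + 4.
Then T(3) = 16.

16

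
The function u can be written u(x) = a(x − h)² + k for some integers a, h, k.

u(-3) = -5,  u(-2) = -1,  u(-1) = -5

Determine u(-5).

First differences 4, -4; second difference -8 = 2a, so a = -4.
Expanding, the x-coefficient is −2ah = 8h; matching it to the data gives h = -2, and then k = -1.
So u(x) = -4(x + 2)² − 1.
u(-5) = -4·(-3)² − 1 = -37.

-37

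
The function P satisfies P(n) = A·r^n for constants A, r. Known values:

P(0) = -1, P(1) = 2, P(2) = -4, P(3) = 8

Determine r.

-2

Consecutive ratio: 2/(-1) = -2, and -4/2 = -2, so r = -2.
Then A·(-2)^0 = -1 gives A = -1, and P(n) = -1·(-2)^n.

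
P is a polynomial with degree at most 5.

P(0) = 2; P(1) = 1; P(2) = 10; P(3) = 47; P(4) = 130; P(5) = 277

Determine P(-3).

-115

First differences: -1, 9, 37, 83, 147. Second differences: 10, 28, 46, 64. Third differences: 18, 18, 18.
Level-3 differences are constant, so P has degree 3.
Fitting a degree-3 polynomial gives P(m) = 3m³ - 4m² + 2.
Then P(-3) = -115.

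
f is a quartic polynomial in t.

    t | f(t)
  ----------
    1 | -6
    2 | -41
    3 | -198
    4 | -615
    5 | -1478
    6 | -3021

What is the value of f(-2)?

27

First differences: -35, -157, -417, -863, -1543. Second differences: -122, -260, -446, -680. Third differences: -138, -186, -234. Fourth differences: -48, -48.
Level-4 differences are constant, so f has degree 4.
Fitting a degree-4 polynomial gives f(t) = -2t^4 - 3t³ + 7t² - 5t - 3.
Then f(-2) = 27.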